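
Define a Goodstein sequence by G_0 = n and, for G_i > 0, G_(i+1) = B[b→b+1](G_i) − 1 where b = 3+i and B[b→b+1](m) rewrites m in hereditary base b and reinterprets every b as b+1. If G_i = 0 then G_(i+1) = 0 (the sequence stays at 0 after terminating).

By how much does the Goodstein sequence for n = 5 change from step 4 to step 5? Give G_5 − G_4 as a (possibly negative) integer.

-1

base 3: 5 = 3 + 2; at 4: 4 + 2 = 6; next = 5
base 4: 5 = 4 + 1; at 5: 5 + 1 = 6; next = 5
base 5: 5 = 5; at 6: 6 = 6; next = 5
base 6: 5 = 5; at 7: 5 = 5; next = 4
base 7: 4 = 4; at 8: 4 = 4; next = 3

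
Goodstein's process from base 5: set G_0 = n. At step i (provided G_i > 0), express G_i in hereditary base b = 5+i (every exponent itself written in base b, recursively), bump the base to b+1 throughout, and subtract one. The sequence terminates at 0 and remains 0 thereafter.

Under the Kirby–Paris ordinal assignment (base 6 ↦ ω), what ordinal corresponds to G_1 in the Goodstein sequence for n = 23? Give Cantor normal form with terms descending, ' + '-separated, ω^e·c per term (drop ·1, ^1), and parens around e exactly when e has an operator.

ω·4 + 2

base 5: 23 = 4·5 + 3; at 6: 4·6 + 3 = 27; next = 26
base 6: 26 = 4·6 + 2; at 7: 4·7 + 2 = 30; next = 29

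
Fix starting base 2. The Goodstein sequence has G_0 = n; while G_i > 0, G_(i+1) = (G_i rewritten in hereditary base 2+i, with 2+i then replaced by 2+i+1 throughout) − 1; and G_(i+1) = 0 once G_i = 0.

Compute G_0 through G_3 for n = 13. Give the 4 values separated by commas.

13, 108, 1279, 16092

G_0 = 13. HB_2(13) = 2^(2 + 1) + 2^2 + 1. Bump = 109. G_1 = 108.
G_1 = 108. HB_3(108) = 3^(3 + 1) + 3^3. Bump = 1280. G_2 = 1279.
G_2 = 1279. HB_4(1279) = 4^(4 + 1) + 3·4^3 + 3·4^2 + 3·4 + 3. Bump = 16093. G_3 = 16092.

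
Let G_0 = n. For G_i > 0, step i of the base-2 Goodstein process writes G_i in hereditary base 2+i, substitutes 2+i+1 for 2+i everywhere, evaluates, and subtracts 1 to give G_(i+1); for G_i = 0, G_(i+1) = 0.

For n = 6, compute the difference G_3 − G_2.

i=0: 6 = 2^2 + 2 (b=2); 2→3: 3^3 + 3 = 30; 30−1 = 29
i=1: 29 = 3^3 + 2 (b=3); 3→4: 4^4 + 2 = 258; 258−1 = 257
i=2: 257 = 4^4 + 1 (b=4); 4→5: 5^5 + 1 = 3126; 3126−1 = 3125

2868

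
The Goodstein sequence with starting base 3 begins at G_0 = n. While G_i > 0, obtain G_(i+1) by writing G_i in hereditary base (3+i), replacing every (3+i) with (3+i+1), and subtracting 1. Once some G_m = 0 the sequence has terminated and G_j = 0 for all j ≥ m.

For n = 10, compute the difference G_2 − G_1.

[0] 10 ≡ 3^2 + 1 (base 3). Lift 4: 17. −1: 16.
[1] 16 ≡ 4^2 (base 4). Lift 5: 25. −1: 24.

8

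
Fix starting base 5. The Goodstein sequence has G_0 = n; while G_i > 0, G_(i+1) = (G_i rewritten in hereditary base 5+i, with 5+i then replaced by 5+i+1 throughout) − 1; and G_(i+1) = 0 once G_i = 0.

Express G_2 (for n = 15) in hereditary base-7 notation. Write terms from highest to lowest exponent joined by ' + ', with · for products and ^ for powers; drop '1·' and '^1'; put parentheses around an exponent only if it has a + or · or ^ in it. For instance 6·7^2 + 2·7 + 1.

i=0: 15 = 3·5 (b=5); 5→6: 3·6 = 18; 18−1 = 17
i=1: 17 = 2·6 + 5 (b=6); 6→7: 2·7 + 5 = 19; 19−1 = 18
i=2: 18 = 2·7 + 4 (b=7); 7→8: 2·8 + 4 = 20; 20−1 = 19

2·7 + 4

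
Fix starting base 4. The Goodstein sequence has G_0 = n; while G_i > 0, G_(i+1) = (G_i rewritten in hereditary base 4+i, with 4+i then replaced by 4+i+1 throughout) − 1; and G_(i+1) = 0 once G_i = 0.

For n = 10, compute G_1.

G_0 = 10. HB_4(10) = 2·4 + 2. Bump = 12. G_1 = 11.
G_1 = 11. HB_5(11) = 2·5 + 1. Bump = 13. G_2 = 12.

11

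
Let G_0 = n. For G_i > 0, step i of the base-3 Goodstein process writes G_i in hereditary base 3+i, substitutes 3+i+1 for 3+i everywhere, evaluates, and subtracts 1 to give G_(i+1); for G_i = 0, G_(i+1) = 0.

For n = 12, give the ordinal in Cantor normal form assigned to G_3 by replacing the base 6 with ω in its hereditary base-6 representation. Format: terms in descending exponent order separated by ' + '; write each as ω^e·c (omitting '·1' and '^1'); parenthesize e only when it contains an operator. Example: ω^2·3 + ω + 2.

ω^2 + 1

[0] 12 ≡ 3^2 + 3 (base 3). Lift 4: 20. −1: 19.
[1] 19 ≡ 4^2 + 3 (base 4). Lift 5: 28. −1: 27.
[2] 27 ≡ 5^2 + 2 (base 5). Lift 6: 38. −1: 37.
[3] 37 ≡ 6^2 + 1 (base 6). Lift 7: 50. −1: 49.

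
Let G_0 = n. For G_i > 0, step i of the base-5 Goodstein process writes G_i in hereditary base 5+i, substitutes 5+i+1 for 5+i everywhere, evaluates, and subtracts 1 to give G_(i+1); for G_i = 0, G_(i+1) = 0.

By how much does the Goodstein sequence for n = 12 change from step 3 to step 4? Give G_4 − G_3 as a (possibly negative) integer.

G_0=12  [base 5] 2·5 + 2  →[5↦6]→  2·6 + 2 = 14  −1 ⇒ G_1=13
G_1=13  [base 6] 2·6 + 1  →[6↦7]→  2·7 + 1 = 15  −1 ⇒ G_2=14
G_2=14  [base 7] 2·7  →[7↦8]→  2·8 = 16  −1 ⇒ G_3=15
G_3=15  [base 8] 8 + 7  →[8↦9]→  9 + 7 = 16  −1 ⇒ G_4=15

0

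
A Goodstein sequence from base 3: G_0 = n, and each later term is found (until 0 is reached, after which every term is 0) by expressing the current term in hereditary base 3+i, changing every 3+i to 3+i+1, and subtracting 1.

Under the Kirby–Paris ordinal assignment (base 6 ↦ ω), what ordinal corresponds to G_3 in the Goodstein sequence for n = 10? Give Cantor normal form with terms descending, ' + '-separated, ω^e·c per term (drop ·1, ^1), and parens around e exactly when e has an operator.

ω·4 + 3

10 —HB3→ 3^2 + 1 —bump→ 4^2 + 1 = 17 —(−1)→ 16
16 —HB4→ 4^2 —bump→ 5^2 = 25 —(−1)→ 24
24 —HB5→ 4·5 + 4 —bump→ 4·6 + 4 = 28 —(−1)→ 27
27 —HB6→ 4·6 + 3 —bump→ 4·7 + 3 = 31 —(−1)→ 30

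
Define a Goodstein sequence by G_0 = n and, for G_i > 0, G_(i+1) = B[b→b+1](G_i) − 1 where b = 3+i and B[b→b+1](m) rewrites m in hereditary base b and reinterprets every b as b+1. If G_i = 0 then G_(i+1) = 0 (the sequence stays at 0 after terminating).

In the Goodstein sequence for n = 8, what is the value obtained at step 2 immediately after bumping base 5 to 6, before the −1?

12

(0) 8|_3 = 2·3 + 2 ↦ 2·4 + 2|_4 = 10 ⇒ 9
(1) 9|_4 = 2·4 + 1 ↦ 2·5 + 1|_5 = 11 ⇒ 10
(2) 10|_5 = 2·5 ↦ 2·6|_6 = 12 ⇒ 11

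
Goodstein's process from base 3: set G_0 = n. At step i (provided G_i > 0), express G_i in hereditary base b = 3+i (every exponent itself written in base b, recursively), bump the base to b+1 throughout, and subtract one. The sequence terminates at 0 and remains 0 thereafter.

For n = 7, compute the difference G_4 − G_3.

0

(0) 7|_3 = 2·3 + 1 ↦ 2·4 + 1|_4 = 9 ⇒ 8
(1) 8|_4 = 2·4 ↦ 2·5|_5 = 10 ⇒ 9
(2) 9|_5 = 5 + 4 ↦ 6 + 4|_6 = 10 ⇒ 9
(3) 9|_6 = 6 + 3 ↦ 7 + 3|_7 = 10 ⇒ 9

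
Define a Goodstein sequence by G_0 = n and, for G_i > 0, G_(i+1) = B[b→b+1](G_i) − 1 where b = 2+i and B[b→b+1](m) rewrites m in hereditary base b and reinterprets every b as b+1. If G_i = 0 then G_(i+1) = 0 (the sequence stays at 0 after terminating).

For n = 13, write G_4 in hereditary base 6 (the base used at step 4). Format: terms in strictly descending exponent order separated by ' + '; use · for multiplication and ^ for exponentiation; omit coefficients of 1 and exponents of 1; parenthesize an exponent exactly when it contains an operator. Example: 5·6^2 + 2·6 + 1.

base 2: 13 = 2^(2 + 1) + 2^2 + 1; at 3: 3^(3 + 1) + 3^3 + 1 = 109; next = 108
base 3: 108 = 3^(3 + 1) + 3^3; at 4: 4^(4 + 1) + 4^4 = 1280; next = 1279
base 4: 1279 = 4^(4 + 1) + 3·4^3 + 3·4^2 + 3·4 + 3; at 5: 5^(5 + 1) + 3·5^3 + 3·5^2 + 3·5 + 3 = 16093; next = 16092
base 5: 16092 = 5^(5 + 1) + 3·5^3 + 3·5^2 + 3·5 + 2; at 6: 6^(6 + 1) + 3·6^3 + 3·6^2 + 3·6 + 2 = 280712; next = 280711

6^(6 + 1) + 3·6^3 + 3·6^2 + 3·6 + 1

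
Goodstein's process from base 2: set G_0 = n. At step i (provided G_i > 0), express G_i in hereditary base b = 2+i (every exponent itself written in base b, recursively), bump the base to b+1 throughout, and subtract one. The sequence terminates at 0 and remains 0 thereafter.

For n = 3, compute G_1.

3

[0] 3 ≡ 2 + 1 (base 2). Lift 3: 4. −1: 3.
[1] 3 ≡ 3 (base 3). Lift 4: 4. −1: 3.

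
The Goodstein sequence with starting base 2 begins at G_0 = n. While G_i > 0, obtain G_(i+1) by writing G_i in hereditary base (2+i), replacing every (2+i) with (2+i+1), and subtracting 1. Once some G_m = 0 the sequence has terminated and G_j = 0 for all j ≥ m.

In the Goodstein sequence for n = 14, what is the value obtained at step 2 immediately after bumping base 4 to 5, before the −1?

18751

step 0: 14 = 2^(2 + 1) + 2^2 + 2; sub 3 for 2: 3^(3 + 1) + 3^3 + 3; = 111; G_1 = 111−1 = 110
step 1: 110 = 3^(3 + 1) + 3^3 + 2; sub 4 for 3: 4^(4 + 1) + 4^4 + 2; = 1282; G_2 = 1282−1 = 1281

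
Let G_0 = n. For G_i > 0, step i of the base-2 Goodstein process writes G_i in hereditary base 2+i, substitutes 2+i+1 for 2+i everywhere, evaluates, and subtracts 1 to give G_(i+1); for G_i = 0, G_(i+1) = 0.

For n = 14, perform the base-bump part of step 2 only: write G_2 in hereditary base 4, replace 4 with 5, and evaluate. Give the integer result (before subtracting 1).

14 —HB2→ 2^(2 + 1) + 2^2 + 2 —bump→ 3^(3 + 1) + 3^3 + 3 = 111 —(−1)→ 110
110 —HB3→ 3^(3 + 1) + 3^3 + 2 —bump→ 4^(4 + 1) + 4^4 + 2 = 1282 —(−1)→ 1281
1281 —HB4→ 4^(4 + 1) + 4^4 + 1 —bump→ 5^(5 + 1) + 5^5 + 1 = 18751 —(−1)→ 18750

18751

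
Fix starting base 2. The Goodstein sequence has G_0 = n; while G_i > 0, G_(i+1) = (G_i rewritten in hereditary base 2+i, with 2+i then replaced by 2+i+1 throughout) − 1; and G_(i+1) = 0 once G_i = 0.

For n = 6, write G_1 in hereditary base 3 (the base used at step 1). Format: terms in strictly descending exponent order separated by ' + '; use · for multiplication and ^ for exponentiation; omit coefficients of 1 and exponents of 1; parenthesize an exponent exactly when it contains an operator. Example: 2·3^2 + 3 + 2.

[0] 6 ≡ 2^2 + 2 (base 2). Lift 3: 30. −1: 29.
[1] 29 ≡ 3^3 + 2 (base 3). Lift 4: 258. −1: 257.

3^3 + 2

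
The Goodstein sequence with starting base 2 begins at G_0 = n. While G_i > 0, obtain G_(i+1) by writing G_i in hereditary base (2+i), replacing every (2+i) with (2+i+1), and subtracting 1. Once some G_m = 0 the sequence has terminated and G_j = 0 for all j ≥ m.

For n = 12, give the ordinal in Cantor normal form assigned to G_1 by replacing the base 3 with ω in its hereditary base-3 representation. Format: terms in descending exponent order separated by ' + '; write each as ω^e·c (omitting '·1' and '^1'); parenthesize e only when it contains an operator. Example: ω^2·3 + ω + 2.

ω^(ω + 1) + ω^2·2 + ω·2 + 2

(0) 12|_2 = 2^(2 + 1) + 2^2 ↦ 3^(3 + 1) + 3^3|_3 = 108 ⇒ 107
(1) 107|_3 = 3^(3 + 1) + 2·3^2 + 2·3 + 2 ↦ 4^(4 + 1) + 2·4^2 + 2·4 + 2|_4 = 1066 ⇒ 1065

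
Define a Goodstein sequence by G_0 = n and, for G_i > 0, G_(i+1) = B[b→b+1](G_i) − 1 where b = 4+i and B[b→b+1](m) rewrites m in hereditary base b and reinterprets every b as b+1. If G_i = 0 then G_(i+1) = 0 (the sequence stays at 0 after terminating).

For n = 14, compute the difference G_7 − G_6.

(0) 14|_4 = 3·4 + 2 ↦ 3·5 + 2|_5 = 17 ⇒ 16
(1) 16|_5 = 3·5 + 1 ↦ 3·6 + 1|_6 = 19 ⇒ 18
(2) 18|_6 = 3·6 ↦ 3·7|_7 = 21 ⇒ 20
(3) 20|_7 = 2·7 + 6 ↦ 2·8 + 6|_8 = 22 ⇒ 21
(4) 21|_8 = 2·8 + 5 ↦ 2·9 + 5|_9 = 23 ⇒ 22
(5) 22|_9 = 2·9 + 4 ↦ 2·10 + 4|_10 = 24 ⇒ 23
(6) 23|_10 = 2·10 + 3 ↦ 2·11 + 3|_11 = 25 ⇒ 24

1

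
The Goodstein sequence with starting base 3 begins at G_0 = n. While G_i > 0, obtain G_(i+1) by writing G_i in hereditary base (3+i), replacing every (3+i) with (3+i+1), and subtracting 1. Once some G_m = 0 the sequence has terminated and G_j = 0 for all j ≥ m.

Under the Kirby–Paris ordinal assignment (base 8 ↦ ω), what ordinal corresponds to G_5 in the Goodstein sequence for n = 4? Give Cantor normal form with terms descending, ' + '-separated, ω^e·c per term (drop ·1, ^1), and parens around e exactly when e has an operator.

1

4 —HB3→ 3 + 1 —bump→ 4 + 1 = 5 —(−1)→ 4
4 —HB4→ 4 —bump→ 5 = 5 —(−1)→ 4
4 —HB5→ 4 —bump→ 4 = 4 —(−1)→ 3
3 —HB6→ 3 —bump→ 3 = 3 —(−1)→ 2
2 —HB7→ 2 —bump→ 2 = 2 —(−1)→ 1
1 —HB8→ 1 —bump→ 1 = 1 —(−1)→ 0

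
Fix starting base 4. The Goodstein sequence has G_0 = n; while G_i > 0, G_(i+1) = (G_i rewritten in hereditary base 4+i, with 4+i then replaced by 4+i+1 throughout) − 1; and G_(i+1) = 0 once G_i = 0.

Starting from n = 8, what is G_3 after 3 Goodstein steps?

9

G_0 = 8. HB_4(8) = 2·4. Bump = 10. G_1 = 9.
G_1 = 9. HB_5(9) = 5 + 4. Bump = 10. G_2 = 9.
G_2 = 9. HB_6(9) = 6 + 3. Bump = 10. G_3 = 9.
G_3 = 9. HB_7(9) = 7 + 2. Bump = 10. G_4 = 9.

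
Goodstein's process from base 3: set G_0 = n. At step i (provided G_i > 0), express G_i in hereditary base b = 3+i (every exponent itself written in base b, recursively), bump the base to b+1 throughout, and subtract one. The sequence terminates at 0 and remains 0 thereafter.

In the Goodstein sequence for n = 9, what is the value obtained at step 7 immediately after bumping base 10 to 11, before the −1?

27

i=0: 9 = 3^2 (b=3); 3→4: 4^2 = 16; 16−1 = 15
i=1: 15 = 3·4 + 3 (b=4); 4→5: 3·5 + 3 = 18; 18−1 = 17
i=2: 17 = 3·5 + 2 (b=5); 5→6: 3·6 + 2 = 20; 20−1 = 19
i=3: 19 = 3·6 + 1 (b=6); 6→7: 3·7 + 1 = 22; 22−1 = 21
i=4: 21 = 3·7 (b=7); 7→8: 3·8 = 24; 24−1 = 23
i=5: 23 = 2·8 + 7 (b=8); 8→9: 2·9 + 7 = 25; 25−1 = 24
i=6: 24 = 2·9 + 6 (b=9); 9→10: 2·10 + 6 = 26; 26−1 = 25
i=7: 25 = 2·10 + 5 (b=10); 10→11: 2·11 + 5 = 27; 27−1 = 26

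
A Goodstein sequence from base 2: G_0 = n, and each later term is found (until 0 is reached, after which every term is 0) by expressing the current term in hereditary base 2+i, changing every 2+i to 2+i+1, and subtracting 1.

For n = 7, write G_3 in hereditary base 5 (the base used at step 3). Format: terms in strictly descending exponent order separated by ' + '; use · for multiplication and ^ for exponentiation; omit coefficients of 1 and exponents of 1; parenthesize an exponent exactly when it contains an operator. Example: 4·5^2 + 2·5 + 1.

base 2: 7 = 2^2 + 2 + 1; at 3: 3^3 + 3 + 1 = 31; next = 30
base 3: 30 = 3^3 + 3; at 4: 4^4 + 4 = 260; next = 259
base 4: 259 = 4^4 + 3; at 5: 5^5 + 3 = 3128; next = 3127

5^5 + 2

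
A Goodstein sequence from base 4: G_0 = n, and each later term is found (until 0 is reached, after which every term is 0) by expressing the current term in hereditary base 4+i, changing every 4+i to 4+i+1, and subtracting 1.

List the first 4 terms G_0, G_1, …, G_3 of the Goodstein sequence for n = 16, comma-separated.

16, 24, 27, 30

16 —HB4→ 4^2 —bump→ 5^2 = 25 —(−1)→ 24
24 —HB5→ 4·5 + 4 —bump→ 4·6 + 4 = 28 —(−1)→ 27
27 —HB6→ 4·6 + 3 —bump→ 4·7 + 3 = 31 —(−1)→ 30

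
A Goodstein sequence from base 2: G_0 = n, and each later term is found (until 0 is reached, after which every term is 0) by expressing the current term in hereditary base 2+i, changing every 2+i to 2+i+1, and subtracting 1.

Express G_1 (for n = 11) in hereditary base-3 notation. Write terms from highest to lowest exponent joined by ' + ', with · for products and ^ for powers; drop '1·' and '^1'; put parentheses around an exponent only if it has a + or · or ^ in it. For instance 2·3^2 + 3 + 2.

base 2: 11 = 2^(2 + 1) + 2 + 1; at 3: 3^(3 + 1) + 3 + 1 = 85; next = 84
base 3: 84 = 3^(3 + 1) + 3; at 4: 4^(4 + 1) + 4 = 1028; next = 1027

3^(3 + 1) + 3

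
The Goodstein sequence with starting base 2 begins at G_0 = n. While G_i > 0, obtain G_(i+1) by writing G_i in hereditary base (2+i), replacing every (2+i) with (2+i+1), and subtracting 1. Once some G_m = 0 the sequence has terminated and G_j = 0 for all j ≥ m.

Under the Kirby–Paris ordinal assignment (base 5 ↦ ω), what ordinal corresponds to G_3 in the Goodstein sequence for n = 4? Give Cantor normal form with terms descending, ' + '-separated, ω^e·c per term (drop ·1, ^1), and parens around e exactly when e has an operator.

[0] 4 ≡ 2^2 (base 2). Lift 3: 27. −1: 26.
[1] 26 ≡ 2·3^2 + 2·3 + 2 (base 3). Lift 4: 42. −1: 41.
[2] 41 ≡ 2·4^2 + 2·4 + 1 (base 4). Lift 5: 61. −1: 60.
[3] 60 ≡ 2·5^2 + 2·5 (base 5). Lift 6: 84. −1: 83.

ω^2·2 + ω·2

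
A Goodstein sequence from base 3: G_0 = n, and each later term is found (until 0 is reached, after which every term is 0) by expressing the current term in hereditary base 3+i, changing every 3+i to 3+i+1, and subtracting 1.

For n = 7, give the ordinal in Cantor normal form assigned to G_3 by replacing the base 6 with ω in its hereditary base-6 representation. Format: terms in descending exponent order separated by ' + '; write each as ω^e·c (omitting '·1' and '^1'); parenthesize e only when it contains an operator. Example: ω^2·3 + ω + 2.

ω + 3

G_0=7  [base 3] 2·3 + 1  →[3↦4]→  2·4 + 1 = 9  −1 ⇒ G_1=8
G_1=8  [base 4] 2·4  →[4↦5]→  2·5 = 10  −1 ⇒ G_2=9
G_2=9  [base 5] 5 + 4  →[5↦6]→  6 + 4 = 10  −1 ⇒ G_3=9
G_3=9  [base 6] 6 + 3  →[6↦7]→  7 + 3 = 10  −1 ⇒ G_4=9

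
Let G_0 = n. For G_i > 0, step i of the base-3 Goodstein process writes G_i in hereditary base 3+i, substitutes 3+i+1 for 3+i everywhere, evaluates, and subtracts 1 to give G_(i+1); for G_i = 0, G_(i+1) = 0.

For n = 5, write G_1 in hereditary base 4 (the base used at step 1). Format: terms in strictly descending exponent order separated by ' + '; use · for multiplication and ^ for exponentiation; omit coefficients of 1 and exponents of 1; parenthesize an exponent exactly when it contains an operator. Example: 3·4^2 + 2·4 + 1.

4 + 1

(0) 5|_3 = 3 + 2 ↦ 4 + 2|_4 = 6 ⇒ 5
(1) 5|_4 = 4 + 1 ↦ 5 + 1|_5 = 6 ⇒ 5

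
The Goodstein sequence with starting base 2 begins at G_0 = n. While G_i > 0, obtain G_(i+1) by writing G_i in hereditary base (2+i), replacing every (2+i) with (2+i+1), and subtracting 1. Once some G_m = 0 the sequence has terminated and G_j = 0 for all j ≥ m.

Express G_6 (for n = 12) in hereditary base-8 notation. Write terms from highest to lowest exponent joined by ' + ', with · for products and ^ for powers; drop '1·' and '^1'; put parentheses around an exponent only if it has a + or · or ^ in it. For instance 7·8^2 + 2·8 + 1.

base 2: 12 = 2^(2 + 1) + 2^2; at 3: 3^(3 + 1) + 3^3 = 108; next = 107
base 3: 107 = 3^(3 + 1) + 2·3^2 + 2·3 + 2; at 4: 4^(4 + 1) + 2·4^2 + 2·4 + 2 = 1066; next = 1065
base 4: 1065 = 4^(4 + 1) + 2·4^2 + 2·4 + 1; at 5: 5^(5 + 1) + 2·5^2 + 2·5 + 1 = 15686; next = 15685
base 5: 15685 = 5^(5 + 1) + 2·5^2 + 2·5; at 6: 6^(6 + 1) + 2·6^2 + 2·6 = 280020; next = 280019
base 6: 280019 = 6^(6 + 1) + 2·6^2 + 6 + 5; at 7: 7^(7 + 1) + 2·7^2 + 7 + 5 = 5764911; next = 5764910
base 7: 5764910 = 7^(7 + 1) + 2·7^2 + 7 + 4; at 8: 8^(8 + 1) + 2·8^2 + 8 + 4 = 134217868; next = 134217867

8^(8 + 1) + 2·8^2 + 8 + 3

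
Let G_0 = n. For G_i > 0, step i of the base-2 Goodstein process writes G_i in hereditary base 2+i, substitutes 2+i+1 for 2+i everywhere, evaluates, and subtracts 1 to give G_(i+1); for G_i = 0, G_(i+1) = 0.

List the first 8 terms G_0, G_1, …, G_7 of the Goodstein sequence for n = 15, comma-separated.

15, 111, 1283, 18752, 326593, 6588344, 150994943, 3524450280

G_0 = 15. HB_2(15) = 2^(2 + 1) + 2^2 + 2 + 1. Bump = 112. G_1 = 111.
G_1 = 111. HB_3(111) = 3^(3 + 1) + 3^3 + 3. Bump = 1284. G_2 = 1283.
G_2 = 1283. HB_4(1283) = 4^(4 + 1) + 4^4 + 3. Bump = 18753. G_3 = 18752.
G_3 = 18752. HB_5(18752) = 5^(5 + 1) + 5^5 + 2. Bump = 326594. G_4 = 326593.
G_4 = 326593. HB_6(326593) = 6^(6 + 1) + 6^6 + 1. Bump = 6588345. G_5 = 6588344.
G_5 = 6588344. HB_7(6588344) = 7^(7 + 1) + 7^7. Bump = 150994944. G_6 = 150994943.
G_6 = 150994943. HB_8(150994943) = 8^(8 + 1) + 7·8^7 + 7·8^6 + 7·8^5 + 7·8^4 + 7·8^3 + 7·8^2 + 7·8 + 7. Bump = 3524450281. G_7 = 3524450280.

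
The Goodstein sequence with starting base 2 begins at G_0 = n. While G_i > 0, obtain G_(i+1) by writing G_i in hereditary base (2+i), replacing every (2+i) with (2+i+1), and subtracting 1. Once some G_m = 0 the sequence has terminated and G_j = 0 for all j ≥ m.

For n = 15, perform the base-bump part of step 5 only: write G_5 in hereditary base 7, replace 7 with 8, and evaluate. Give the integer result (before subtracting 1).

150994944

step 0: 15 = 2^(2 + 1) + 2^2 + 2 + 1; sub 3 for 2: 3^(3 + 1) + 3^3 + 3 + 1; = 112; G_1 = 112−1 = 111
step 1: 111 = 3^(3 + 1) + 3^3 + 3; sub 4 for 3: 4^(4 + 1) + 4^4 + 4; = 1284; G_2 = 1284−1 = 1283
step 2: 1283 = 4^(4 + 1) + 4^4 + 3; sub 5 for 4: 5^(5 + 1) + 5^5 + 3; = 18753; G_3 = 18753−1 = 18752
step 3: 18752 = 5^(5 + 1) + 5^5 + 2; sub 6 for 5: 6^(6 + 1) + 6^6 + 2; = 326594; G_4 = 326594−1 = 326593
step 4: 326593 = 6^(6 + 1) + 6^6 + 1; sub 7 for 6: 7^(7 + 1) + 7^7 + 1; = 6588345; G_5 = 6588345−1 = 6588344
step 5: 6588344 = 7^(7 + 1) + 7^7; sub 8 for 7: 8^(8 + 1) + 8^8; = 150994944; G_6 = 150994944−1 = 150994943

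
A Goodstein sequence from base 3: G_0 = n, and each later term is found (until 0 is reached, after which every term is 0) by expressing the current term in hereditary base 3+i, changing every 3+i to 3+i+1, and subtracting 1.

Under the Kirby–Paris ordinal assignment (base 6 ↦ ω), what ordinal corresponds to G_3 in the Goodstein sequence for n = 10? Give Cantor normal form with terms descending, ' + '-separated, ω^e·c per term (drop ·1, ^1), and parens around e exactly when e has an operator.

ω·4 + 3

(0) 10|_3 = 3^2 + 1 ↦ 4^2 + 1|_4 = 17 ⇒ 16
(1) 16|_4 = 4^2 ↦ 5^2|_5 = 25 ⇒ 24
(2) 24|_5 = 4·5 + 4 ↦ 4·6 + 4|_6 = 28 ⇒ 27
(3) 27|_6 = 4·6 + 3 ↦ 4·7 + 3|_7 = 31 ⇒ 30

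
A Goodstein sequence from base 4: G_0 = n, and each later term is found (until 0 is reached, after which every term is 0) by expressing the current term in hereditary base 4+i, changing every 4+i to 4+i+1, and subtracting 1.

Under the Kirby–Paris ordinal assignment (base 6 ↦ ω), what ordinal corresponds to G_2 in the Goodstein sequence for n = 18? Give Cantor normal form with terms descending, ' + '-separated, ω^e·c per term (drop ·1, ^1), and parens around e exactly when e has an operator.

ω^2

(0) 18|_4 = 4^2 + 2 ↦ 5^2 + 2|_5 = 27 ⇒ 26
(1) 26|_5 = 5^2 + 1 ↦ 6^2 + 1|_6 = 37 ⇒ 36
(2) 36|_6 = 6^2 ↦ 7^2|_7 = 49 ⇒ 48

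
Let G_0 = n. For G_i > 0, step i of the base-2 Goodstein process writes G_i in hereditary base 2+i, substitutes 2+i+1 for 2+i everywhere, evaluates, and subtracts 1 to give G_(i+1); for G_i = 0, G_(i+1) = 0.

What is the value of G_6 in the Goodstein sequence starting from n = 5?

1751

i=0: 5 = 2^2 + 1 (b=2); 2→3: 3^3 + 1 = 28; 28−1 = 27
i=1: 27 = 3^3 (b=3); 3→4: 4^4 = 256; 256−1 = 255
i=2: 255 = 3·4^3 + 3·4^2 + 3·4 + 3 (b=4); 4→5: 3·5^3 + 3·5^2 + 3·5 + 3 = 468; 468−1 = 467
i=3: 467 = 3·5^3 + 3·5^2 + 3·5 + 2 (b=5); 5→6: 3·6^3 + 3·6^2 + 3·6 + 2 = 776; 776−1 = 775
i=4: 775 = 3·6^3 + 3·6^2 + 3·6 + 1 (b=6); 6→7: 3·7^3 + 3·7^2 + 3·7 + 1 = 1198; 1198−1 = 1197
i=5: 1197 = 3·7^3 + 3·7^2 + 3·7 (b=7); 7→8: 3·8^3 + 3·8^2 + 3·8 = 1752; 1752−1 = 1751
i=6: 1751 = 3·8^3 + 3·8^2 + 2·8 + 7 (b=8); 8→9: 3·9^3 + 3·9^2 + 2·9 + 7 = 2455; 2455−1 = 2454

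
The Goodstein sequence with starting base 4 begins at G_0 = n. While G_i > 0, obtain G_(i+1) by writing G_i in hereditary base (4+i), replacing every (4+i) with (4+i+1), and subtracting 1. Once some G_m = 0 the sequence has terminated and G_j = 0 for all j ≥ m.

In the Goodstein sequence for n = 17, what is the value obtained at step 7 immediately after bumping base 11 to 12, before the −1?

60

(0) 17|_4 = 4^2 + 1 ↦ 5^2 + 1|_5 = 26 ⇒ 25
(1) 25|_5 = 5^2 ↦ 6^2|_6 = 36 ⇒ 35
(2) 35|_6 = 5·6 + 5 ↦ 5·7 + 5|_7 = 40 ⇒ 39
(3) 39|_7 = 5·7 + 4 ↦ 5·8 + 4|_8 = 44 ⇒ 43
(4) 43|_8 = 5·8 + 3 ↦ 5·9 + 3|_9 = 48 ⇒ 47
(5) 47|_9 = 5·9 + 2 ↦ 5·10 + 2|_10 = 52 ⇒ 51
(6) 51|_10 = 5·10 + 1 ↦ 5·11 + 1|_11 = 56 ⇒ 55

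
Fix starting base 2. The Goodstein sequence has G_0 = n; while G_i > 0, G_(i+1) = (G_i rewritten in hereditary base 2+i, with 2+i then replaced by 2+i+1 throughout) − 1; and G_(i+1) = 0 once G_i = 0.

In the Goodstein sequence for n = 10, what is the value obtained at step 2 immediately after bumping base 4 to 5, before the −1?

G_0 = 10. HB_2(10) = 2^(2 + 1) + 2. Bump = 84. G_1 = 83.
G_1 = 83. HB_3(83) = 3^(3 + 1) + 2. Bump = 1026. G_2 = 1025.

15626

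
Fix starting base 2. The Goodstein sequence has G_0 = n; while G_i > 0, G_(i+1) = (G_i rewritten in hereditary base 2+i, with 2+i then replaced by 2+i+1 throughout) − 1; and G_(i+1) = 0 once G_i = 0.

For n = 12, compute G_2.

1065

[0] 12 ≡ 2^(2 + 1) + 2^2 (base 2). Lift 3: 108. −1: 107.
[1] 107 ≡ 3^(3 + 1) + 2·3^2 + 2·3 + 2 (base 3). Lift 4: 1066. −1: 1065.
[2] 1065 ≡ 4^(4 + 1) + 2·4^2 + 2·4 + 1 (base 4). Lift 5: 15686. −1: 15685.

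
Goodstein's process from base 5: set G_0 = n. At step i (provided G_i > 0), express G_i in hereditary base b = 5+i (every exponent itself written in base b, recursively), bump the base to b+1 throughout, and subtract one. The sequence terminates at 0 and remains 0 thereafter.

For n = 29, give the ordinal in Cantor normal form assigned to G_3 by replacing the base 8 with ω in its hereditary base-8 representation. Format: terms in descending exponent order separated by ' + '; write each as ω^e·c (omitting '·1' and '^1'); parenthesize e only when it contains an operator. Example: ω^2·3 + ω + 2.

ω^2 + 1

base 5: 29 = 5^2 + 4; at 6: 6^2 + 4 = 40; next = 39
base 6: 39 = 6^2 + 3; at 7: 7^2 + 3 = 52; next = 51
base 7: 51 = 7^2 + 2; at 8: 8^2 + 2 = 66; next = 65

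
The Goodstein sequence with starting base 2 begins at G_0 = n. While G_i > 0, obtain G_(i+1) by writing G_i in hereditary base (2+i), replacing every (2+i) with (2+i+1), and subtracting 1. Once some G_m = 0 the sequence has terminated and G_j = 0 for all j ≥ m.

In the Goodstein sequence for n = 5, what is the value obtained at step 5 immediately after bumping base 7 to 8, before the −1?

1752

base 2: 5 = 2^2 + 1; at 3: 3^3 + 1 = 28; next = 27
base 3: 27 = 3^3; at 4: 4^4 = 256; next = 255
base 4: 255 = 3·4^3 + 3·4^2 + 3·4 + 3; at 5: 3·5^3 + 3·5^2 + 3·5 + 3 = 468; next = 467
base 5: 467 = 3·5^3 + 3·5^2 + 3·5 + 2; at 6: 3·6^3 + 3·6^2 + 3·6 + 2 = 776; next = 775
base 6: 775 = 3·6^3 + 3·6^2 + 3·6 + 1; at 7: 3·7^3 + 3·7^2 + 3·7 + 1 = 1198; next = 1197
base 7: 1197 = 3·7^3 + 3·7^2 + 3·7; at 8: 3·8^3 + 3·8^2 + 3·8 = 1752; next = 1751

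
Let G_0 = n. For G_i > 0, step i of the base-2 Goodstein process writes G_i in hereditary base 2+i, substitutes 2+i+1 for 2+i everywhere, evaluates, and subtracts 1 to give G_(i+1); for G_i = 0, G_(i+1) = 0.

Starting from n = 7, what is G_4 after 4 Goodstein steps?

(0) 7|_2 = 2^2 + 2 + 1 ↦ 3^3 + 3 + 1|_3 = 31 ⇒ 30
(1) 30|_3 = 3^3 + 3 ↦ 4^4 + 4|_4 = 260 ⇒ 259
(2) 259|_4 = 4^4 + 3 ↦ 5^5 + 3|_5 = 3128 ⇒ 3127
(3) 3127|_5 = 5^5 + 2 ↦ 6^6 + 2|_6 = 46658 ⇒ 46657
(4) 46657|_6 = 6^6 + 1 ↦ 7^7 + 1|_7 = 823544 ⇒ 823543

46657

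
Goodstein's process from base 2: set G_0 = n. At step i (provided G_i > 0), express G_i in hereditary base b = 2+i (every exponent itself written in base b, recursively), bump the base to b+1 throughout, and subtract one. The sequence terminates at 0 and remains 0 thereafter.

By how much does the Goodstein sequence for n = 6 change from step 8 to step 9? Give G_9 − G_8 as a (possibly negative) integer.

6 —HB2→ 2^2 + 2 —bump→ 3^3 + 3 = 30 —(−1)→ 29
29 —HB3→ 3^3 + 2 —bump→ 4^4 + 2 = 258 —(−1)→ 257
257 —HB4→ 4^4 + 1 —bump→ 5^5 + 1 = 3126 —(−1)→ 3125
3125 —HB5→ 5^5 —bump→ 6^6 = 46656 —(−1)→ 46655
46655 —HB6→ 5·6^5 + 5·6^4 + 5·6^3 + 5·6^2 + 5·6 + 5 —bump→ 5·7^5 + 5·7^4 + 5·7^3 + 5·7^2 + 5·7 + 5 = 98040 —(−1)→ 98039
98039 —HB7→ 5·7^5 + 5·7^4 + 5·7^3 + 5·7^2 + 5·7 + 4 —bump→ 5·8^5 + 5·8^4 + 5·8^3 + 5·8^2 + 5·8 + 4 = 187244 —(−1)→ 187243
187243 —HB8→ 5·8^5 + 5·8^4 + 5·8^3 + 5·8^2 + 5·8 + 3 —bump→ 5·9^5 + 5·9^4 + 5·9^3 + 5·9^2 + 5·9 + 3 = 332148 —(−1)→ 332147
332147 —HB9→ 5·9^5 + 5·9^4 + 5·9^3 + 5·9^2 + 5·9 + 2 —bump→ 5·10^5 + 5·10^4 + 5·10^3 + 5·10^2 + 5·10 + 2 = 555552 —(−1)→ 555551
555551 —HB10→ 5·10^5 + 5·10^4 + 5·10^3 + 5·10^2 + 5·10 + 1 —bump→ 5·11^5 + 5·11^4 + 5·11^3 + 5·11^2 + 5·11 + 1 = 885776 —(−1)→ 885775

330224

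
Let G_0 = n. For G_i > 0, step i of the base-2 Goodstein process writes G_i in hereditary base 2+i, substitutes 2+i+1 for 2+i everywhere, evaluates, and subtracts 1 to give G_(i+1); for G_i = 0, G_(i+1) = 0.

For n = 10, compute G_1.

83

(0) 10|_2 = 2^(2 + 1) + 2 ↦ 3^(3 + 1) + 3|_3 = 84 ⇒ 83
(1) 83|_3 = 3^(3 + 1) + 2 ↦ 4^(4 + 1) + 2|_4 = 1026 ⇒ 1025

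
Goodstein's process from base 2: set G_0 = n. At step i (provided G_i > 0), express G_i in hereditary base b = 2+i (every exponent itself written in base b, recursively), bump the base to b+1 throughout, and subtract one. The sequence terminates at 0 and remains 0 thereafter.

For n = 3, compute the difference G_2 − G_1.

0

i=0: 3 = 2 + 1 (b=2); 2→3: 3 + 1 = 4; 4−1 = 3
i=1: 3 = 3 (b=3); 3→4: 4 = 4; 4−1 = 3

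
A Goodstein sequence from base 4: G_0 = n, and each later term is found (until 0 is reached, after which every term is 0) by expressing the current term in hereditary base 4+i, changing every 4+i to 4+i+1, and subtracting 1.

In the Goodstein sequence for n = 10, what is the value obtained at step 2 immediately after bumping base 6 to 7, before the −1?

14

(0) 10|_4 = 2·4 + 2 ↦ 2·5 + 2|_5 = 12 ⇒ 11
(1) 11|_5 = 2·5 + 1 ↦ 2·6 + 1|_6 = 13 ⇒ 12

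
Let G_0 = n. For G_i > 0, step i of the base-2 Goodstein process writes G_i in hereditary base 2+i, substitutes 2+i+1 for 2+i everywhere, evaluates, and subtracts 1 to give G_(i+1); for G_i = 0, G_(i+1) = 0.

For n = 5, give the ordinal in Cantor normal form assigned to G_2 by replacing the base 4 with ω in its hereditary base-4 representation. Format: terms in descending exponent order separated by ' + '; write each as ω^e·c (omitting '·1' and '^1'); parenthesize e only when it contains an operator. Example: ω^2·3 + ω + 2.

ω^3·3 + ω^2·3 + ω·3 + 3

G_0=5  [base 2] 2^2 + 1  →[2↦3]→  3^3 + 1 = 28  −1 ⇒ G_1=27
G_1=27  [base 3] 3^3  →[3↦4]→  4^4 = 256  −1 ⇒ G_2=255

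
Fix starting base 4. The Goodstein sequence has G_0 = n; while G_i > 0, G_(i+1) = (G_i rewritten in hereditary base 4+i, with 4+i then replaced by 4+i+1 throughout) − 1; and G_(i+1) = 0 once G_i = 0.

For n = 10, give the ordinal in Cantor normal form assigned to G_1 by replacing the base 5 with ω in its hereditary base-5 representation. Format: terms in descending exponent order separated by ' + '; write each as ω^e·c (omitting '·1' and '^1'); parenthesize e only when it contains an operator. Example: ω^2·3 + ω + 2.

G_0 = 10. HB_4(10) = 2·4 + 2. Bump = 12. G_1 = 11.
G_1 = 11. HB_5(11) = 2·5 + 1. Bump = 13. G_2 = 12.

ω·2 + 1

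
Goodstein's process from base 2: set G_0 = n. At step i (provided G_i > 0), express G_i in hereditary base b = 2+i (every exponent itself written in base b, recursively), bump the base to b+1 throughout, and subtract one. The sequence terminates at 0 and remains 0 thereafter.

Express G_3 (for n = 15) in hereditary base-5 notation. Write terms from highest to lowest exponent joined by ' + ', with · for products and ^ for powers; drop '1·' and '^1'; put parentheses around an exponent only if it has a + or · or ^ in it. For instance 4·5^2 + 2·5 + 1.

step 0: 15 = 2^(2 + 1) + 2^2 + 2 + 1; sub 3 for 2: 3^(3 + 1) + 3^3 + 3 + 1; = 112; G_1 = 112−1 = 111
step 1: 111 = 3^(3 + 1) + 3^3 + 3; sub 4 for 3: 4^(4 + 1) + 4^4 + 4; = 1284; G_2 = 1284−1 = 1283
step 2: 1283 = 4^(4 + 1) + 4^4 + 3; sub 5 for 4: 5^(5 + 1) + 5^5 + 3; = 18753; G_3 = 18753−1 = 18752
step 3: 18752 = 5^(5 + 1) + 5^5 + 2; sub 6 for 5: 6^(6 + 1) + 6^6 + 2; = 326594; G_4 = 326594−1 = 326593

5^(5 + 1) + 5^5 + 2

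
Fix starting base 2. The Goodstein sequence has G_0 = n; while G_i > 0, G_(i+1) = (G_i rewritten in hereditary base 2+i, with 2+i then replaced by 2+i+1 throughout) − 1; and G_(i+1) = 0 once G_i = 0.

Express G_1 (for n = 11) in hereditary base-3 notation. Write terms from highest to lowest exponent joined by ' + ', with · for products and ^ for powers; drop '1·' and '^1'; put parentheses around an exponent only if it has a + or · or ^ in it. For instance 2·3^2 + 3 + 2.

(0) 11|_2 = 2^(2 + 1) + 2 + 1 ↦ 3^(3 + 1) + 3 + 1|_3 = 85 ⇒ 84
(1) 84|_3 = 3^(3 + 1) + 3 ↦ 4^(4 + 1) + 4|_4 = 1028 ⇒ 1027

3^(3 + 1) + 3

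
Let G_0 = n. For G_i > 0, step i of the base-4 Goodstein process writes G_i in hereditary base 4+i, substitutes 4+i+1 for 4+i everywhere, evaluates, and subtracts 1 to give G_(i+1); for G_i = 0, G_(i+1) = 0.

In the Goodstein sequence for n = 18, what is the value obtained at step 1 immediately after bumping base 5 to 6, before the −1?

37

[0] 18 ≡ 4^2 + 2 (base 4). Lift 5: 27. −1: 26.
[1] 26 ≡ 5^2 + 1 (base 5). Lift 6: 37. −1: 36.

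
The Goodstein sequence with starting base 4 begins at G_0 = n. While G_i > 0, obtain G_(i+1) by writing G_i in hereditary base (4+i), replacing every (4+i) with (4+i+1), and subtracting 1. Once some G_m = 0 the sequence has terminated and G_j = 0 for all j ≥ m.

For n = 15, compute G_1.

17

G_0=15  [base 4] 3·4 + 3  →[4↦5]→  3·5 + 3 = 18  −1 ⇒ G_1=17
G_1=17  [base 5] 3·5 + 2  →[5↦6]→  3·6 + 2 = 20  −1 ⇒ G_2=19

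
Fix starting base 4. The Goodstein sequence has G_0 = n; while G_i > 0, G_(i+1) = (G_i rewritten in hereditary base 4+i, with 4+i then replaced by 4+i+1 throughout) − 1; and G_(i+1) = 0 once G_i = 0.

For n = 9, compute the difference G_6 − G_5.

(0) 9|_4 = 2·4 + 1 ↦ 2·5 + 1|_5 = 11 ⇒ 10
(1) 10|_5 = 2·5 ↦ 2·6|_6 = 12 ⇒ 11
(2) 11|_6 = 6 + 5 ↦ 7 + 5|_7 = 12 ⇒ 11
(3) 11|_7 = 7 + 4 ↦ 8 + 4|_8 = 12 ⇒ 11
(4) 11|_8 = 8 + 3 ↦ 9 + 3|_9 = 12 ⇒ 11
(5) 11|_9 = 9 + 2 ↦ 10 + 2|_10 = 12 ⇒ 11

0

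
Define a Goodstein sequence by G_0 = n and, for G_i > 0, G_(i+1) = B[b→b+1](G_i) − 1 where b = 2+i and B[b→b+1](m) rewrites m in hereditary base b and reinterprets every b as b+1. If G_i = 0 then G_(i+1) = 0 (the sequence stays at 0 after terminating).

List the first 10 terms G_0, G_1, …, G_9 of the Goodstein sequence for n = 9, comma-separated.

i=0: 9 = 2^(2 + 1) + 1 (b=2); 2→3: 3^(3 + 1) + 1 = 82; 82−1 = 81
i=1: 81 = 3^(3 + 1) (b=3); 3→4: 4^(4 + 1) = 1024; 1024−1 = 1023
i=2: 1023 = 3·4^4 + 3·4^3 + 3·4^2 + 3·4 + 3 (b=4); 4→5: 3·5^5 + 3·5^3 + 3·5^2 + 3·5 + 3 = 9843; 9843−1 = 9842
i=3: 9842 = 3·5^5 + 3·5^3 + 3·5^2 + 3·5 + 2 (b=5); 5→6: 3·6^6 + 3·6^3 + 3·6^2 + 3·6 + 2 = 140744; 140744−1 = 140743
i=4: 140743 = 3·6^6 + 3·6^3 + 3·6^2 + 3·6 + 1 (b=6); 6→7: 3·7^7 + 3·7^3 + 3·7^2 + 3·7 + 1 = 2471827; 2471827−1 = 2471826
i=5: 2471826 = 3·7^7 + 3·7^3 + 3·7^2 + 3·7 (b=7); 7→8: 3·8^8 + 3·8^3 + 3·8^2 + 3·8 = 50333400; 50333400−1 = 50333399
i=6: 50333399 = 3·8^8 + 3·8^3 + 3·8^2 + 2·8 + 7 (b=8); 8→9: 3·9^9 + 3·9^3 + 3·9^2 + 2·9 + 7 = 1162263922; 1162263922−1 = 1162263921
i=7: 1162263921 = 3·9^9 + 3·9^3 + 3·9^2 + 2·9 + 6 (b=9); 9→10: 3·10^10 + 3·10^3 + 3·10^2 + 2·10 + 6 = 30000003326; 30000003326−1 = 30000003325
i=8: 30000003325 = 3·10^10 + 3·10^3 + 3·10^2 + 2·10 + 5 (b=10); 10→11: 3·11^11 + 3·11^3 + 3·11^2 + 2·11 + 5 = 855935016216; 855935016216−1 = 855935016215

9, 81, 1023, 9842, 140743, 2471826, 50333399, 1162263921, 30000003325, 855935016215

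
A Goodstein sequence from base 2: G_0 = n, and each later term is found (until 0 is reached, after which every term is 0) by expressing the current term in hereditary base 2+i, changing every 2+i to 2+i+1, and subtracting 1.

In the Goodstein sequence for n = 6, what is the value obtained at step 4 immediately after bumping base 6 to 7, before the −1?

base 2: 6 = 2^2 + 2; at 3: 3^3 + 3 = 30; next = 29
base 3: 29 = 3^3 + 2; at 4: 4^4 + 2 = 258; next = 257
base 4: 257 = 4^4 + 1; at 5: 5^5 + 1 = 3126; next = 3125
base 5: 3125 = 5^5; at 6: 6^6 = 46656; next = 46655

98040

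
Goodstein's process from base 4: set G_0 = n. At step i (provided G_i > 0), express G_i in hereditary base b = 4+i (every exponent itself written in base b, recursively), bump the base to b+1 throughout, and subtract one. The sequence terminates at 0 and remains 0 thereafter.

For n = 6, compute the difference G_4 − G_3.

step 0: 6 = 4 + 2; sub 5 for 4: 5 + 2; = 7; G_1 = 7−1 = 6
step 1: 6 = 5 + 1; sub 6 for 5: 6 + 1; = 7; G_2 = 7−1 = 6
step 2: 6 = 6; sub 7 for 6: 7; = 7; G_3 = 7−1 = 6
step 3: 6 = 6; sub 8 for 7: 6; = 6; G_4 = 6−1 = 5

-1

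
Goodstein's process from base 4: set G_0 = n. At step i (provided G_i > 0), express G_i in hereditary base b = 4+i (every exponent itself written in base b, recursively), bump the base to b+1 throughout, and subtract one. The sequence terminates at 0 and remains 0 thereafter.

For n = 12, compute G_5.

base 4: 12 = 3·4; at 5: 3·5 = 15; next = 14
base 5: 14 = 2·5 + 4; at 6: 2·6 + 4 = 16; next = 15
base 6: 15 = 2·6 + 3; at 7: 2·7 + 3 = 17; next = 16
base 7: 16 = 2·7 + 2; at 8: 2·8 + 2 = 18; next = 17
base 8: 17 = 2·8 + 1; at 9: 2·9 + 1 = 19; next = 18

18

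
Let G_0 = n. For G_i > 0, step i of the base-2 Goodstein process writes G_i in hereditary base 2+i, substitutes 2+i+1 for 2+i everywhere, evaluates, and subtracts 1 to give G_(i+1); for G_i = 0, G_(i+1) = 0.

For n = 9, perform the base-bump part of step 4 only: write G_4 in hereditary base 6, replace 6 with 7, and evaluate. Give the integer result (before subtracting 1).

step 0: 9 = 2^(2 + 1) + 1; sub 3 for 2: 3^(3 + 1) + 1; = 82; G_1 = 82−1 = 81
step 1: 81 = 3^(3 + 1); sub 4 for 3: 4^(4 + 1); = 1024; G_2 = 1024−1 = 1023
step 2: 1023 = 3·4^4 + 3·4^3 + 3·4^2 + 3·4 + 3; sub 5 for 4: 3·5^5 + 3·5^3 + 3·5^2 + 3·5 + 3; = 9843; G_3 = 9843−1 = 9842
step 3: 9842 = 3·5^5 + 3·5^3 + 3·5^2 + 3·5 + 2; sub 6 for 5: 3·6^6 + 3·6^3 + 3·6^2 + 3·6 + 2; = 140744; G_4 = 140744−1 = 140743
step 4: 140743 = 3·6^6 + 3·6^3 + 3·6^2 + 3·6 + 1; sub 7 for 6: 3·7^7 + 3·7^3 + 3·7^2 + 3·7 + 1; = 2471827; G_5 = 2471827−1 = 2471826

2471827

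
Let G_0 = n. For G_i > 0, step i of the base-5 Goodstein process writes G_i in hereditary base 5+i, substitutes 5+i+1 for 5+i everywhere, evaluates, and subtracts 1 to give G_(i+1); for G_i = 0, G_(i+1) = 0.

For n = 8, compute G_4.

8 —HB5→ 5 + 3 —bump→ 6 + 3 = 9 —(−1)→ 8
8 —HB6→ 6 + 2 —bump→ 7 + 2 = 9 —(−1)→ 8
8 —HB7→ 7 + 1 —bump→ 8 + 1 = 9 —(−1)→ 8
8 —HB8→ 8 —bump→ 9 = 9 —(−1)→ 8

8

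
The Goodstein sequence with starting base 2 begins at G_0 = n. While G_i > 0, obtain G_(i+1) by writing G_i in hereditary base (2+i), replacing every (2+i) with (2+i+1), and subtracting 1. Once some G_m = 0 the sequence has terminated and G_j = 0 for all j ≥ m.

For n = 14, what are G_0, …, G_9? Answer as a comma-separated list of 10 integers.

14, 110, 1281, 18750, 326591, 5862840, 134404971, 3487116548, 100000555551, 3138429262496

[0] 14 ≡ 2^(2 + 1) + 2^2 + 2 (base 2). Lift 3: 111. −1: 110.
[1] 110 ≡ 3^(3 + 1) + 3^3 + 2 (base 3). Lift 4: 1282. −1: 1281.
[2] 1281 ≡ 4^(4 + 1) + 4^4 + 1 (base 4). Lift 5: 18751. −1: 18750.
[3] 18750 ≡ 5^(5 + 1) + 5^5 (base 5). Lift 6: 326592. −1: 326591.
[4] 326591 ≡ 6^(6 + 1) + 5·6^5 + 5·6^4 + 5·6^3 + 5·6^2 + 5·6 + 5 (base 6). Lift 7: 5862841. −1: 5862840.
[5] 5862840 ≡ 7^(7 + 1) + 5·7^5 + 5·7^4 + 5·7^3 + 5·7^2 + 5·7 + 4 (base 7). Lift 8: 134404972. −1: 134404971.
[6] 134404971 ≡ 8^(8 + 1) + 5·8^5 + 5·8^4 + 5·8^3 + 5·8^2 + 5·8 + 3 (base 8). Lift 9: 3487116549. −1: 3487116548.
[7] 3487116548 ≡ 9^(9 + 1) + 5·9^5 + 5·9^4 + 5·9^3 + 5·9^2 + 5·9 + 2 (base 9). Lift 10: 100000555552. −1: 100000555551.
[8] 100000555551 ≡ 10^(10 + 1) + 5·10^5 + 5·10^4 + 5·10^3 + 5·10^2 + 5·10 + 1 (base 10). Lift 11: 3138429262497. −1: 3138429262496.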